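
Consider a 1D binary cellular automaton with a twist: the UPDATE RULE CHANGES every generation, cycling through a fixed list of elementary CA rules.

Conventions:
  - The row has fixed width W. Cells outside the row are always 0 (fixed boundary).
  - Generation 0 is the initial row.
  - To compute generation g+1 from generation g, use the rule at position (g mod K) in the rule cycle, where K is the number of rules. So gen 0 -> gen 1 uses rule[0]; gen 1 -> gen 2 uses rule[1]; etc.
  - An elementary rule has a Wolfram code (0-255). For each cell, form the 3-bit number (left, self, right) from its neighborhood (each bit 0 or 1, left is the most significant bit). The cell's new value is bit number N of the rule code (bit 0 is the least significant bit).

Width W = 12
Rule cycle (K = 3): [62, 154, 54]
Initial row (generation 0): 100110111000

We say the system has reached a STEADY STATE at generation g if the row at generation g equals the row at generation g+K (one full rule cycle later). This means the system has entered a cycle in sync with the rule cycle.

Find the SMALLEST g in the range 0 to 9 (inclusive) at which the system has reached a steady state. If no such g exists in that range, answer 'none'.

Gen 0: 100110111000
Gen 1 (rule 62): 111101100100
Gen 2 (rule 154): 111001011010
Gen 3 (rule 54): 000111100111
Gen 4 (rule 62): 001100011100
Gen 5 (rule 154): 011010111010
Gen 6 (rule 54): 100111000111
Gen 7 (rule 62): 111100101100
Gen 8 (rule 154): 111011001010
Gen 9 (rule 54): 000100111111
Gen 10 (rule 62): 001111100000
Gen 11 (rule 154): 011111010000
Gen 12 (rule 54): 100000111000

Answer: none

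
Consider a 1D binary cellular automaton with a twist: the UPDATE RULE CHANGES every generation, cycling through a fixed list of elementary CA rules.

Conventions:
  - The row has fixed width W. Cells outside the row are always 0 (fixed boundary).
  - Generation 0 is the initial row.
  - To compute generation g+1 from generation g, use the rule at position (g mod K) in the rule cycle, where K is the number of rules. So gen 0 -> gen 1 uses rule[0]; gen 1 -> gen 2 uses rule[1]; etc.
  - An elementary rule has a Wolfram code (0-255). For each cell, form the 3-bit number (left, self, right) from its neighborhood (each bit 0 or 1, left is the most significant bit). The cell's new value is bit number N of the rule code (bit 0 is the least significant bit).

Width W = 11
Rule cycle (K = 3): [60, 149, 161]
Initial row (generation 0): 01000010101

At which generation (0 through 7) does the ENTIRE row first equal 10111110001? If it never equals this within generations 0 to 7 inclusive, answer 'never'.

Gen 0: 01000010101
Gen 1 (rule 60): 01100011111
Gen 2 (rule 149): 00011001110
Gen 3 (rule 161): 11000000100
Gen 4 (rule 60): 10100000110
Gen 5 (rule 149): 10111110001
Gen 6 (rule 161): 01011100100
Gen 7 (rule 60): 01110010110

Answer: 5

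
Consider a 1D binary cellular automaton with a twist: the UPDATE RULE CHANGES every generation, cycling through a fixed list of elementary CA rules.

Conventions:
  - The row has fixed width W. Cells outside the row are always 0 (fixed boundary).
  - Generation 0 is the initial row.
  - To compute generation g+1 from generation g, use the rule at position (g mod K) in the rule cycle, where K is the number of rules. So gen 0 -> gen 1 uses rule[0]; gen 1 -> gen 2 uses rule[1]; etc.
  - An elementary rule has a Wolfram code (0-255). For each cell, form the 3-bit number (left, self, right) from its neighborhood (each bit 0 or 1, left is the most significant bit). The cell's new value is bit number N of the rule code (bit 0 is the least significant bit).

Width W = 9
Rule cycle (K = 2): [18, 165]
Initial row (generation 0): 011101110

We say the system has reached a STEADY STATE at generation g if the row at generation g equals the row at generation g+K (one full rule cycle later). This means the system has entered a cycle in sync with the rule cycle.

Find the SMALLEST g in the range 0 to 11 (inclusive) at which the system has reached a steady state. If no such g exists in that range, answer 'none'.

Gen 0: 011101110
Gen 1 (rule 18): 100000001
Gen 2 (rule 165): 101111101
Gen 3 (rule 18): 000000000
Gen 4 (rule 165): 111111111
Gen 5 (rule 18): 000000000
Gen 6 (rule 165): 111111111
Gen 7 (rule 18): 000000000
Gen 8 (rule 165): 111111111
Gen 9 (rule 18): 000000000
Gen 10 (rule 165): 111111111
Gen 11 (rule 18): 000000000
Gen 12 (rule 165): 111111111
Gen 13 (rule 18): 000000000

Answer: 3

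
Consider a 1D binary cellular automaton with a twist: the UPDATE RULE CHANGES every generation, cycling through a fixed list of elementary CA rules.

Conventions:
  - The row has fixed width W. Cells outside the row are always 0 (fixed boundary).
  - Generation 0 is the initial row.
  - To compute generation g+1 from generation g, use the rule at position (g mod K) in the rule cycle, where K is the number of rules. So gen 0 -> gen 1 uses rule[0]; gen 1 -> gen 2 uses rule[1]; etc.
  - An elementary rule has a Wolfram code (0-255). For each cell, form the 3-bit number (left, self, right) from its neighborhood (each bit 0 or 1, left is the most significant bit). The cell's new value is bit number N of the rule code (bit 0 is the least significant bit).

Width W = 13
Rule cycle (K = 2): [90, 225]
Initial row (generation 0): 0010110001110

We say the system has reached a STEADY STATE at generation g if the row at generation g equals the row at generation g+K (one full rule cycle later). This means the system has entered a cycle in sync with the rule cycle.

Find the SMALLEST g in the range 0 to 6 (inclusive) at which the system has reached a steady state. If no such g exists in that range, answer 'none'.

Gen 0: 0010110001110
Gen 1 (rule 90): 0100111011011
Gen 2 (rule 225): 0000011101101
Gen 3 (rule 90): 0000110101100
Gen 4 (rule 225): 1110011010101
Gen 5 (rule 90): 1011111000000
Gen 6 (rule 225): 0101111011111
Gen 7 (rule 90): 1001001010001
Gen 8 (rule 225): 0000000100100

Answer: none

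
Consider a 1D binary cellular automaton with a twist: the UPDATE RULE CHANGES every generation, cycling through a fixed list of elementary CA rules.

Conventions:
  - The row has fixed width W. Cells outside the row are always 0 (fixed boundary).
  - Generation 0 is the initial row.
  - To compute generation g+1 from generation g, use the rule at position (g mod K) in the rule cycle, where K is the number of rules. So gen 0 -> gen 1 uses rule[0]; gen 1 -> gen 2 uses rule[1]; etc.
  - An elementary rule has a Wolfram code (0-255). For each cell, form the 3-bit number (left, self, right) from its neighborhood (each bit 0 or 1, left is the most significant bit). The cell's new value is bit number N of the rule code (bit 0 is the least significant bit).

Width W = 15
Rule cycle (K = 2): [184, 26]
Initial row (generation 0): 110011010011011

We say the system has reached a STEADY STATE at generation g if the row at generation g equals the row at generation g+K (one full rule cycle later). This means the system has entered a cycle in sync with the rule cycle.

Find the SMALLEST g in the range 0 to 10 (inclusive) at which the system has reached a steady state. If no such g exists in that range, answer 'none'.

Answer: 2

Derivation:
Gen 0: 110011010011011
Gen 1 (rule 184): 101010101010110
Gen 2 (rule 26): 000000000000101
Gen 3 (rule 184): 000000000000010
Gen 4 (rule 26): 000000000000101
Gen 5 (rule 184): 000000000000010
Gen 6 (rule 26): 000000000000101
Gen 7 (rule 184): 000000000000010
Gen 8 (rule 26): 000000000000101
Gen 9 (rule 184): 000000000000010
Gen 10 (rule 26): 000000000000101
Gen 11 (rule 184): 000000000000010
Gen 12 (rule 26): 000000000000101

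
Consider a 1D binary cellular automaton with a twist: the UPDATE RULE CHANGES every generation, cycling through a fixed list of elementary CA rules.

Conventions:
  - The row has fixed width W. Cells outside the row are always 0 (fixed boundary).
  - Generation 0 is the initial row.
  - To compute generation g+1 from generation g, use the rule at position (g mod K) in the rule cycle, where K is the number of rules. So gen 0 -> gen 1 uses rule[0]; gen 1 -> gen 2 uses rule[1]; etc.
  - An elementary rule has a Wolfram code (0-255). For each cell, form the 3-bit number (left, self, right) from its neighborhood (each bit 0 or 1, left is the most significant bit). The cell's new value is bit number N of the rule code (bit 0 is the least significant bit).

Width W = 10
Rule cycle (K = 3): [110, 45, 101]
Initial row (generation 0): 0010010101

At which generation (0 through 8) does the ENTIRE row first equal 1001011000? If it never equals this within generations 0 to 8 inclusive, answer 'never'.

Gen 0: 0010010101
Gen 1 (rule 110): 0110111111
Gen 2 (rule 45): 0101100000
Gen 3 (rule 101): 0110101111
Gen 4 (rule 110): 1111111001
Gen 5 (rule 45): 1000000001
Gen 6 (rule 101): 1011111101
Gen 7 (rule 110): 1110000111
Gen 8 (rule 45): 1000110100

Answer: never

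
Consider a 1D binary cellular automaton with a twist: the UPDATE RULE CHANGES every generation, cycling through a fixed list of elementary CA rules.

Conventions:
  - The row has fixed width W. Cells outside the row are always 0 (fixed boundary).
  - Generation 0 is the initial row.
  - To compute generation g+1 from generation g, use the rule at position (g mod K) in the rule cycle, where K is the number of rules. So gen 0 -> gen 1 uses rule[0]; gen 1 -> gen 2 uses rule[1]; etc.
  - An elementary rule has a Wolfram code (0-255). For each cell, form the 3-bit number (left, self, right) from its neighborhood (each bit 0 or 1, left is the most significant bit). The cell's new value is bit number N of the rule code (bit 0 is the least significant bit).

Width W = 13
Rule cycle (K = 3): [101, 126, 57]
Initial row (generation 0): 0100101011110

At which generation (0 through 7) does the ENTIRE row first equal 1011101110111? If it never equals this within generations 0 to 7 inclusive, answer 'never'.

Gen 0: 0100101011110
Gen 1 (rule 101): 0100111100010
Gen 2 (rule 126): 1111100110111
Gen 3 (rule 57): 1000010101100
Gen 4 (rule 101): 1011011110101
Gen 5 (rule 126): 1111110011111
Gen 6 (rule 57): 1000001010000
Gen 7 (rule 101): 1011101110111

Answer: 7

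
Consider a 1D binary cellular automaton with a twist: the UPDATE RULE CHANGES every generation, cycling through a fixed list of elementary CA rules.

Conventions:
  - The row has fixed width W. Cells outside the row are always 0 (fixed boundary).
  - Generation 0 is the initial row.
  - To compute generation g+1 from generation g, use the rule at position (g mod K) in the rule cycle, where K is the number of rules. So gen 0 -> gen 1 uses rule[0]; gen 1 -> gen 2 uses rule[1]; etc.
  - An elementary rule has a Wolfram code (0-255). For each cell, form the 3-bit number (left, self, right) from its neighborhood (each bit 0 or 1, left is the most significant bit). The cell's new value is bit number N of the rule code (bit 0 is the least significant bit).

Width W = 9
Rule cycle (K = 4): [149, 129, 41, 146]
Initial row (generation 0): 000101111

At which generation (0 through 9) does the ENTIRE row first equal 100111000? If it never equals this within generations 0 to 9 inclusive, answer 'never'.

Answer: 6

Derivation:
Gen 0: 000101111
Gen 1 (rule 149): 110100110
Gen 2 (rule 129): 000000000
Gen 3 (rule 41): 111111111
Gen 4 (rule 146): 011111110
Gen 5 (rule 149): 001111101
Gen 6 (rule 129): 100111000
Gen 7 (rule 41): 000100011
Gen 8 (rule 146): 001010100
Gen 9 (rule 149): 101010111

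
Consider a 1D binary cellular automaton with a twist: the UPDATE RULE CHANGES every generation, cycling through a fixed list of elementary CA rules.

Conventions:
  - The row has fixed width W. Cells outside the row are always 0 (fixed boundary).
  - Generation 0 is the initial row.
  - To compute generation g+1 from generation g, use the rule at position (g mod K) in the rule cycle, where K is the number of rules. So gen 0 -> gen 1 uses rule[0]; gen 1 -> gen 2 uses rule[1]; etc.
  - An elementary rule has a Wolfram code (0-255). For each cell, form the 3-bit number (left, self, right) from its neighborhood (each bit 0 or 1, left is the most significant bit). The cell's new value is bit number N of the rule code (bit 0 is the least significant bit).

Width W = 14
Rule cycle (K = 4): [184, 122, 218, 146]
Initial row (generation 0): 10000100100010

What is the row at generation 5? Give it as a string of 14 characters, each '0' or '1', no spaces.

Gen 0: 10000100100010
Gen 1 (rule 184): 01000010010001
Gen 2 (rule 122): 10100101101010
Gen 3 (rule 218): 00011001100001
Gen 4 (rule 146): 00100110010010
Gen 5 (rule 184): 00010101001001

Answer: 00010101001001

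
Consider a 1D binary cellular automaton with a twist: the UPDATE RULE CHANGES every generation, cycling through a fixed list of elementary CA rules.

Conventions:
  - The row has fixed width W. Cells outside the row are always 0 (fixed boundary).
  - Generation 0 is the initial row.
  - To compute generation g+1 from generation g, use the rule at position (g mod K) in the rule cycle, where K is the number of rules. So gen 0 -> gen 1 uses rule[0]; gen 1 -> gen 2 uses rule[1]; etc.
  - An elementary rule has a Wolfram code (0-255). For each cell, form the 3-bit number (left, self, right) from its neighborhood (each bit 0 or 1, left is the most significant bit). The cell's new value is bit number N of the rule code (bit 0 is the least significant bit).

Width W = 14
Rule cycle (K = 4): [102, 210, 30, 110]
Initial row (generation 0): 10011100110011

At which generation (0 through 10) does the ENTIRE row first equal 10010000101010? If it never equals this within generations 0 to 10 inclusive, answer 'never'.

Answer: never

Derivation:
Gen 0: 10011100110011
Gen 1 (rule 102): 10100101010101
Gen 2 (rule 210): 00011000000000
Gen 3 (rule 30): 00110100000000
Gen 4 (rule 110): 01111100000000
Gen 5 (rule 102): 10000100000000
Gen 6 (rule 210): 01001010000000
Gen 7 (rule 30): 11111011000000
Gen 8 (rule 110): 10001111000000
Gen 9 (rule 102): 10010001000000
Gen 10 (rule 210): 01101010100000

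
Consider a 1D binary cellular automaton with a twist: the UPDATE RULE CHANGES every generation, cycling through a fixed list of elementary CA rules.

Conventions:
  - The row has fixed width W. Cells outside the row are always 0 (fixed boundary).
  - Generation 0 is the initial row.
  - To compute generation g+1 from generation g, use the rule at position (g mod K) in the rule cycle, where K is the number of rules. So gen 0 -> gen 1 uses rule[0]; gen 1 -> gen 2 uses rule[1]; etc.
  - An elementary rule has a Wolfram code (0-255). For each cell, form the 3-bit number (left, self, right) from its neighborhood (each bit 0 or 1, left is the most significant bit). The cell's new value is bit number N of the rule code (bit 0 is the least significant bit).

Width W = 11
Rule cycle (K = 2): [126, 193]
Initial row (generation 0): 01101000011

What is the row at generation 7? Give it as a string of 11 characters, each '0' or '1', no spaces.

Gen 0: 01101000011
Gen 1 (rule 126): 11111100111
Gen 2 (rule 193): 01111100011
Gen 3 (rule 126): 11000110111
Gen 4 (rule 193): 01010010011
Gen 5 (rule 126): 11111111111
Gen 6 (rule 193): 01111111111
Gen 7 (rule 126): 11000000001

Answer: 11000000001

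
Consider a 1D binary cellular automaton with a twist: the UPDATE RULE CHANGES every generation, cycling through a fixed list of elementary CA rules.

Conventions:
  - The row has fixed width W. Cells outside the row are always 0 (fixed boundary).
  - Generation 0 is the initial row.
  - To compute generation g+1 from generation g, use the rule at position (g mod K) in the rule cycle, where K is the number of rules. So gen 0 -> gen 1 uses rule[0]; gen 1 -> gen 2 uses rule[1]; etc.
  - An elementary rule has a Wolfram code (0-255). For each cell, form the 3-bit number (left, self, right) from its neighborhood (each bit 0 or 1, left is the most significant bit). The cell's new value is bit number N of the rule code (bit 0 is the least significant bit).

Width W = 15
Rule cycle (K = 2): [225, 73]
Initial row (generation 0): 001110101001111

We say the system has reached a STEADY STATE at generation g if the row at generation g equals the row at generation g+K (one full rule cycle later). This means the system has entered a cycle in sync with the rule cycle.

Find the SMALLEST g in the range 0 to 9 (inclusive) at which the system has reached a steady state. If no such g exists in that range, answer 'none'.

Gen 0: 001110101001111
Gen 1 (rule 225): 100111010000111
Gen 2 (rule 73): 000101000110101
Gen 3 (rule 225): 110010010011010
Gen 4 (rule 73): 110000000011000
Gen 5 (rule 225): 010111111001011
Gen 6 (rule 73): 000100001000011
Gen 7 (rule 225): 110001100011001
Gen 8 (rule 73): 110101101011000
Gen 9 (rule 225): 011010110101011
Gen 10 (rule 73): 011000110000011
Gen 11 (rule 225): 001010010111001

Answer: none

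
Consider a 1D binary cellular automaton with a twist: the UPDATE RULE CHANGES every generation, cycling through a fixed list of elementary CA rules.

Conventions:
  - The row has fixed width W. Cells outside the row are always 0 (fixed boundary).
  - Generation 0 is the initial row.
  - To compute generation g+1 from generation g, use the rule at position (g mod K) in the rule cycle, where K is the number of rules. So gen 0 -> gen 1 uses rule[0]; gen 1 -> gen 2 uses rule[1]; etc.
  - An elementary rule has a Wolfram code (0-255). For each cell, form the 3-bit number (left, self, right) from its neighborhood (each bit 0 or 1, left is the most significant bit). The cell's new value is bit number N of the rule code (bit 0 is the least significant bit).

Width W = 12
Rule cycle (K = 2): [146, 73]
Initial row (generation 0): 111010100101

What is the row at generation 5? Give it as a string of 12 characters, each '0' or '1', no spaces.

Answer: 010001011110

Derivation:
Gen 0: 111010100101
Gen 1 (rule 146): 010000011000
Gen 2 (rule 73): 000111011011
Gen 3 (rule 146): 001010000000
Gen 4 (rule 73): 100000111111
Gen 5 (rule 146): 010001011110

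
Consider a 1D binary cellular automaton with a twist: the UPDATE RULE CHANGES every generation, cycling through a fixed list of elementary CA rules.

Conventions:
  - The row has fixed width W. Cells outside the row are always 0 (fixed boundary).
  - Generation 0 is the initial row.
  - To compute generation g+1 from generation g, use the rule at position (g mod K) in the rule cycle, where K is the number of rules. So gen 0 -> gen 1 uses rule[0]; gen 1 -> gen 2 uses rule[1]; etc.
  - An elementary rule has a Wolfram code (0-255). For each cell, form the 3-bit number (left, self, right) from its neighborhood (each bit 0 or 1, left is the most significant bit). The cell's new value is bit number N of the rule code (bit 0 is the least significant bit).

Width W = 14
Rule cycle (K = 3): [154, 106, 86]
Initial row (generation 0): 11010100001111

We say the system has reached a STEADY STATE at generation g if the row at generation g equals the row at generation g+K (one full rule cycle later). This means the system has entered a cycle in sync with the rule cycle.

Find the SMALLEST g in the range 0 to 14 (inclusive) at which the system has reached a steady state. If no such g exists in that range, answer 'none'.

Answer: none

Derivation:
Gen 0: 11010100001111
Gen 1 (rule 154): 10000010011110
Gen 2 (rule 106): 00000100110010
Gen 3 (rule 86): 00001111011111
Gen 4 (rule 154): 00011110011110
Gen 5 (rule 106): 00110010110010
Gen 6 (rule 86): 01011110011111
Gen 7 (rule 154): 10011101111110
Gen 8 (rule 106): 00110111000010
Gen 9 (rule 86): 01010001100111
Gen 10 (rule 154): 10001011011110
Gen 11 (rule 106): 00010111110010
Gen 12 (rule 86): 00110000011111
Gen 13 (rule 154): 01101000111110
Gen 14 (rule 106): 11110001100010
Gen 15 (rule 86): 00011010110111
Gen 16 (rule 154): 00110000100110
Gen 17 (rule 106): 01110001001110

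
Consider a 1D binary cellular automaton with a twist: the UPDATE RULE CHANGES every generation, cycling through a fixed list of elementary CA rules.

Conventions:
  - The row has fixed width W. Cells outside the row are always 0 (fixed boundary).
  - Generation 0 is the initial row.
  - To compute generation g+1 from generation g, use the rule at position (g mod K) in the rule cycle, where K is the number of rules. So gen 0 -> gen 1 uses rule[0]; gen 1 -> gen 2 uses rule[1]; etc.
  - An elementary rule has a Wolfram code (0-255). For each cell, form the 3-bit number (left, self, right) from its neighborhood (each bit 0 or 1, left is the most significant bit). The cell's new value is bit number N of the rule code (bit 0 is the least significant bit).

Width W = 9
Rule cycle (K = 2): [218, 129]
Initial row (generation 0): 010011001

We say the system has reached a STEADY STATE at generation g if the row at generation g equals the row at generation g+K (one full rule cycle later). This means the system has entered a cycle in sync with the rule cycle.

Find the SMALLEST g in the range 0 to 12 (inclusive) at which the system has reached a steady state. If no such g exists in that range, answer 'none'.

Answer: 5

Derivation:
Gen 0: 010011001
Gen 1 (rule 218): 101111110
Gen 2 (rule 129): 000111100
Gen 3 (rule 218): 001111110
Gen 4 (rule 129): 100111100
Gen 5 (rule 218): 011111110
Gen 6 (rule 129): 001111100
Gen 7 (rule 218): 011111110
Gen 8 (rule 129): 001111100
Gen 9 (rule 218): 011111110
Gen 10 (rule 129): 001111100
Gen 11 (rule 218): 011111110
Gen 12 (rule 129): 001111100
Gen 13 (rule 218): 011111110
Gen 14 (rule 129): 001111100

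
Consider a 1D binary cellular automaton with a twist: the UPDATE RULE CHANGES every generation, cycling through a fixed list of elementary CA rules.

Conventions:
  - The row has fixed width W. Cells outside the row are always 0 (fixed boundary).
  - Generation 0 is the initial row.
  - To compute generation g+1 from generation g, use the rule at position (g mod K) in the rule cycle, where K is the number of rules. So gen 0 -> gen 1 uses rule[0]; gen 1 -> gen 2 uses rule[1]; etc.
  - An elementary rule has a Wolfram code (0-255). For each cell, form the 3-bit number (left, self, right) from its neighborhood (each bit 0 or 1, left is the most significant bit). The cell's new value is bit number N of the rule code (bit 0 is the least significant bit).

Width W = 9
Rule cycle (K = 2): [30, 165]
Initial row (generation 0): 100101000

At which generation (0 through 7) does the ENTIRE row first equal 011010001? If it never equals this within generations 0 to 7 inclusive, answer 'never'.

Gen 0: 100101000
Gen 1 (rule 30): 111101100
Gen 2 (rule 165): 011010001
Gen 3 (rule 30): 110011011
Gen 4 (rule 165): 000000100
Gen 5 (rule 30): 000001110
Gen 6 (rule 165): 111100100
Gen 7 (rule 30): 100011110

Answer: 2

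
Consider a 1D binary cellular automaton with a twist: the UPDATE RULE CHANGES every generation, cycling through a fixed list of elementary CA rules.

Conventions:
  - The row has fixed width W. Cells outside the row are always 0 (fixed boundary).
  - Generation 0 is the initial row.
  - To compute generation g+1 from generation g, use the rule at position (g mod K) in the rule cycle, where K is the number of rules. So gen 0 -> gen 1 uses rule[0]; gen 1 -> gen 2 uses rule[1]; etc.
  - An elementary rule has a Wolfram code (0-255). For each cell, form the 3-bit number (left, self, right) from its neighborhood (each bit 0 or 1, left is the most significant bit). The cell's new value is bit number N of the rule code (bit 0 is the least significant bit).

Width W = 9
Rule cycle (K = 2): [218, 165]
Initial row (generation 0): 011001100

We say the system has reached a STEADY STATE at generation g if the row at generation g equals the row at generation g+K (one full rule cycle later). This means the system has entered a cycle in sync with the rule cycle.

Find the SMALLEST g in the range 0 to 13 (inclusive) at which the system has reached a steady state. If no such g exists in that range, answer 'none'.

Answer: 1

Derivation:
Gen 0: 011001100
Gen 1 (rule 218): 111111110
Gen 2 (rule 165): 011111100
Gen 3 (rule 218): 111111110
Gen 4 (rule 165): 011111100
Gen 5 (rule 218): 111111110
Gen 6 (rule 165): 011111100
Gen 7 (rule 218): 111111110
Gen 8 (rule 165): 011111100
Gen 9 (rule 218): 111111110
Gen 10 (rule 165): 011111100
Gen 11 (rule 218): 111111110
Gen 12 (rule 165): 011111100
Gen 13 (rule 218): 111111110
Gen 14 (rule 165): 011111100
Gen 15 (rule 218): 111111110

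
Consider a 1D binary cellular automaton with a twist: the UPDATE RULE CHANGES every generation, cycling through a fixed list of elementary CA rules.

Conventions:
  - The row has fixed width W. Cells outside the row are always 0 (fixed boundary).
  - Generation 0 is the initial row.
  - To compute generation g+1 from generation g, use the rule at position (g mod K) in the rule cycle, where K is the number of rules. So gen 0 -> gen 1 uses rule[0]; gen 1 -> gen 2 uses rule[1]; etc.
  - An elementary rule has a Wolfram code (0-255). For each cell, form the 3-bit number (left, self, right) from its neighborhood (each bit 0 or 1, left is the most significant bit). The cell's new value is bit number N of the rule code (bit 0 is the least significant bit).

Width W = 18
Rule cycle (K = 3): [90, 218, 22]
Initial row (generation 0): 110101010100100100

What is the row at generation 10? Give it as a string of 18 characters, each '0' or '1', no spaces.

Answer: 010100000000010100

Derivation:
Gen 0: 110101010100100100
Gen 1 (rule 90): 110000000011011010
Gen 2 (rule 218): 111000000111011001
Gen 3 (rule 22): 000100001000000111
Gen 4 (rule 90): 001010010100001101
Gen 5 (rule 218): 010001100010011100
Gen 6 (rule 22): 111010010111100010
Gen 7 (rule 90): 101001100100110101
Gen 8 (rule 218): 000111111011110000
Gen 9 (rule 22): 001000000000001000
Gen 10 (rule 90): 010100000000010100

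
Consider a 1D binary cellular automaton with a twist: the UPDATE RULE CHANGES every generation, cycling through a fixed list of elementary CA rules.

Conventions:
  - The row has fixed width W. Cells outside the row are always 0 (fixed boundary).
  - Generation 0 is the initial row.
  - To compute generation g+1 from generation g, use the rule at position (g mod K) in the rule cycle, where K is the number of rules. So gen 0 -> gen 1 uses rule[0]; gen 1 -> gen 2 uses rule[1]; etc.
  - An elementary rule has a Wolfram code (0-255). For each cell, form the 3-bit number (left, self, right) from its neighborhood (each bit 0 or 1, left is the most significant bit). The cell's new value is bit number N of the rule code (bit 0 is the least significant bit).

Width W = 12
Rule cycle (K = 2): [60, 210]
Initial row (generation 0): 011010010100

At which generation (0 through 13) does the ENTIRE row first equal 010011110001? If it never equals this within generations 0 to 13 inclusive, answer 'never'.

Answer: never

Derivation:
Gen 0: 011010010100
Gen 1 (rule 60): 010111011110
Gen 2 (rule 210): 100011001111
Gen 3 (rule 60): 110010101000
Gen 4 (rule 210): 011100000100
Gen 5 (rule 60): 010010000110
Gen 6 (rule 210): 101101001011
Gen 7 (rule 60): 111011101110
Gen 8 (rule 210): 011001100111
Gen 9 (rule 60): 010101010100
Gen 10 (rule 210): 100000000010
Gen 11 (rule 60): 110000000011
Gen 12 (rule 210): 011000000101
Gen 13 (rule 60): 010100000111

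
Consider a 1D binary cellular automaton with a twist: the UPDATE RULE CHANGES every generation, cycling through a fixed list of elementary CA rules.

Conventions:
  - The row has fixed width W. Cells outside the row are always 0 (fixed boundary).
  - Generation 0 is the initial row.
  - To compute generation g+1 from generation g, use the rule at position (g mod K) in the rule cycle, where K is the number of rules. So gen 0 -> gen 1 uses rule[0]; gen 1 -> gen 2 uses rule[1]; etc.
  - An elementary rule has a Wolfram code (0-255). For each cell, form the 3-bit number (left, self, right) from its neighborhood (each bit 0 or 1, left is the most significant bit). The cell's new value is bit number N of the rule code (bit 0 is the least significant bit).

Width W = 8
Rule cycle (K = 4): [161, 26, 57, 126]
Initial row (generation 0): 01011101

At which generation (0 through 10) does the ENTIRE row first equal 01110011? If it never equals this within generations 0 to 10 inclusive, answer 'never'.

Gen 0: 01011101
Gen 1 (rule 161): 00101010
Gen 2 (rule 26): 01000001
Gen 3 (rule 57): 00111100
Gen 4 (rule 126): 01100110
Gen 5 (rule 161): 00000000
Gen 6 (rule 26): 00000000
Gen 7 (rule 57): 11111111
Gen 8 (rule 126): 10000001
Gen 9 (rule 161): 00111100
Gen 10 (rule 26): 01100010

Answer: never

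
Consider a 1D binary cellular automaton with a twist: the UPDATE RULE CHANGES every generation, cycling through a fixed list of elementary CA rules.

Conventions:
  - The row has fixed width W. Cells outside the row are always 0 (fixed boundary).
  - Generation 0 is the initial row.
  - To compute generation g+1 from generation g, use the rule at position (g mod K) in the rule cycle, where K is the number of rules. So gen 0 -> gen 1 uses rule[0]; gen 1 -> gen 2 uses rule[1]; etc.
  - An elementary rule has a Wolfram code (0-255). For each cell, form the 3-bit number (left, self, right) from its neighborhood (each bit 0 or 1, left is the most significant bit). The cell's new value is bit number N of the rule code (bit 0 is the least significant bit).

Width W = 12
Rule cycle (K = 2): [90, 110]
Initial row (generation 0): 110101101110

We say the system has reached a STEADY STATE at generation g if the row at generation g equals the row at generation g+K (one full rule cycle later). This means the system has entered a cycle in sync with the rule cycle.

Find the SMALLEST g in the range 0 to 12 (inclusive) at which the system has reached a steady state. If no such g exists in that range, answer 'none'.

Gen 0: 110101101110
Gen 1 (rule 90): 110001101011
Gen 2 (rule 110): 110011111111
Gen 3 (rule 90): 111110000001
Gen 4 (rule 110): 100010000011
Gen 5 (rule 90): 010101000111
Gen 6 (rule 110): 111111001101
Gen 7 (rule 90): 100001111100
Gen 8 (rule 110): 100011000100
Gen 9 (rule 90): 010111101010
Gen 10 (rule 110): 111100111110
Gen 11 (rule 90): 100111100011
Gen 12 (rule 110): 101100100111
Gen 13 (rule 90): 001111011101
Gen 14 (rule 110): 011001110111

Answer: none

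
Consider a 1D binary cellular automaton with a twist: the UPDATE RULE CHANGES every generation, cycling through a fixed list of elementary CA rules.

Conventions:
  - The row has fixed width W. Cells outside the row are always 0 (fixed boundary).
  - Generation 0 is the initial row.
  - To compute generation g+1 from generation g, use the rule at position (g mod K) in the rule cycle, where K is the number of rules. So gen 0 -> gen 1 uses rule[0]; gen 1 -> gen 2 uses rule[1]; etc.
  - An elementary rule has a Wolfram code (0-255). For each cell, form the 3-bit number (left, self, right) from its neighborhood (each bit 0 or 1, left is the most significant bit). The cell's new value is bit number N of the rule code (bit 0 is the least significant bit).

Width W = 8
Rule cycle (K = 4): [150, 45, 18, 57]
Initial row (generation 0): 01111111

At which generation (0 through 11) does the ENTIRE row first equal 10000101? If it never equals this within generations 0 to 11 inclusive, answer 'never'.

Answer: never

Derivation:
Gen 0: 01111111
Gen 1 (rule 150): 10111110
Gen 2 (rule 45): 11100000
Gen 3 (rule 18): 00010000
Gen 4 (rule 57): 11001111
Gen 5 (rule 150): 00110110
Gen 6 (rule 45): 10101100
Gen 7 (rule 18): 00000010
Gen 8 (rule 57): 11111001
Gen 9 (rule 150): 01110111
Gen 10 (rule 45): 01001100
Gen 11 (rule 18): 10110010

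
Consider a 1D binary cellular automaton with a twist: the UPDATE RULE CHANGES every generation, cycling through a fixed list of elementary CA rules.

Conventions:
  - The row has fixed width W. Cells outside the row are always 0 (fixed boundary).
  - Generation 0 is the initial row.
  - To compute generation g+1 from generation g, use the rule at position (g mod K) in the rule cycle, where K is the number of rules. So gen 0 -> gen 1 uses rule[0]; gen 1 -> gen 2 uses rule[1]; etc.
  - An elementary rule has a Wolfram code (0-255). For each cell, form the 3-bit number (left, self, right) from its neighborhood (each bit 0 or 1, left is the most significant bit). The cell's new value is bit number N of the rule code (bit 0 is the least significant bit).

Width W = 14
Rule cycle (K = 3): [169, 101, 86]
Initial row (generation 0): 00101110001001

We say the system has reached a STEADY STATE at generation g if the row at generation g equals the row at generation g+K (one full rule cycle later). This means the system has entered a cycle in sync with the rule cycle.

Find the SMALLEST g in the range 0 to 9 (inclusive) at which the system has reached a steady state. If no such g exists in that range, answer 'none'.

Gen 0: 00101110001001
Gen 1 (rule 169): 10011100100000
Gen 2 (rule 101): 10000100101111
Gen 3 (rule 86): 11001111100001
Gen 4 (rule 169): 10001111001100
Gen 5 (rule 101): 10100001000101
Gen 6 (rule 86): 10110011101101
Gen 7 (rule 169): 01100011011010
Gen 8 (rule 101): 00101001101110
Gen 9 (rule 86): 01101110100011
Gen 10 (rule 169): 01011101001010
Gen 11 (rule 101): 01100111001110
Gen 12 (rule 86): 10111001110011

Answer: none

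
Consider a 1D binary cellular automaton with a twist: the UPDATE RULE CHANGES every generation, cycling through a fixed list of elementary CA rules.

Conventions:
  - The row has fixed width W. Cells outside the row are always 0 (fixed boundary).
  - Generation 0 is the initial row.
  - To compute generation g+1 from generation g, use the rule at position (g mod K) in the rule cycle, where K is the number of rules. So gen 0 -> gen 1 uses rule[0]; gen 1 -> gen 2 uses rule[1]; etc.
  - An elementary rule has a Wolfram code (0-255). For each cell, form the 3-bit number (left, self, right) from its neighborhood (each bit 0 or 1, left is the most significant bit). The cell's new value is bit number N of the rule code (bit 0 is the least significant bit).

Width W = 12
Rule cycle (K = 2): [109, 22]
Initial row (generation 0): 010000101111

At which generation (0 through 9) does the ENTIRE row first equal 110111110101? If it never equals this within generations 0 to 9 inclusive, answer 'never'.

Gen 0: 010000101111
Gen 1 (rule 109): 010110111001
Gen 2 (rule 22): 110000000111
Gen 3 (rule 109): 110111110101
Gen 4 (rule 22): 000000000101
Gen 5 (rule 109): 111111110111
Gen 6 (rule 22): 000000000000
Gen 7 (rule 109): 111111111111
Gen 8 (rule 22): 000000000000
Gen 9 (rule 109): 111111111111

Answer: 3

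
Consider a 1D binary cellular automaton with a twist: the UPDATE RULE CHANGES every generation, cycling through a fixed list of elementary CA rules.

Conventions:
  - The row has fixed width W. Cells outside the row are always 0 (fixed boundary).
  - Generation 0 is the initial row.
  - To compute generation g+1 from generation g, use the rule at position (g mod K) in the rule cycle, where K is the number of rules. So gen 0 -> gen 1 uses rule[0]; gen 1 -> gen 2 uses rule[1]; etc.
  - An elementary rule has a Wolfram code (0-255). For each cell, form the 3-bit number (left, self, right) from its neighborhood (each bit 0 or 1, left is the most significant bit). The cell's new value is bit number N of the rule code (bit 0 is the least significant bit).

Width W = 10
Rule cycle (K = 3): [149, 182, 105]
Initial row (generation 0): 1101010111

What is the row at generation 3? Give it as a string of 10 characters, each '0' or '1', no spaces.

Gen 0: 1101010111
Gen 1 (rule 149): 0001010010
Gen 2 (rule 182): 0011111111
Gen 3 (rule 105): 1010000001

Answer: 1010000001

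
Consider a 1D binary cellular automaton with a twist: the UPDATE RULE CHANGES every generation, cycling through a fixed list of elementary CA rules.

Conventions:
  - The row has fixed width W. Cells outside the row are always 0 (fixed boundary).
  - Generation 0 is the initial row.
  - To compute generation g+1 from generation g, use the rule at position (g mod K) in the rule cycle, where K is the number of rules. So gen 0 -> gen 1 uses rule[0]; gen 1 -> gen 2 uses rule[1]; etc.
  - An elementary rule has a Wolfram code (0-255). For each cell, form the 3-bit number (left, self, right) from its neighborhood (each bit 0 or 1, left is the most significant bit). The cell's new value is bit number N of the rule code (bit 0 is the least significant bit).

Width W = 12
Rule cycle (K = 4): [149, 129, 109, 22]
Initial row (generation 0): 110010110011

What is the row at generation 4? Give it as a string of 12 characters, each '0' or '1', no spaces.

Answer: 100000101000

Derivation:
Gen 0: 110010110011
Gen 1 (rule 149): 001010001000
Gen 2 (rule 129): 100000100011
Gen 3 (rule 109): 101110101011
Gen 4 (rule 22): 100000101000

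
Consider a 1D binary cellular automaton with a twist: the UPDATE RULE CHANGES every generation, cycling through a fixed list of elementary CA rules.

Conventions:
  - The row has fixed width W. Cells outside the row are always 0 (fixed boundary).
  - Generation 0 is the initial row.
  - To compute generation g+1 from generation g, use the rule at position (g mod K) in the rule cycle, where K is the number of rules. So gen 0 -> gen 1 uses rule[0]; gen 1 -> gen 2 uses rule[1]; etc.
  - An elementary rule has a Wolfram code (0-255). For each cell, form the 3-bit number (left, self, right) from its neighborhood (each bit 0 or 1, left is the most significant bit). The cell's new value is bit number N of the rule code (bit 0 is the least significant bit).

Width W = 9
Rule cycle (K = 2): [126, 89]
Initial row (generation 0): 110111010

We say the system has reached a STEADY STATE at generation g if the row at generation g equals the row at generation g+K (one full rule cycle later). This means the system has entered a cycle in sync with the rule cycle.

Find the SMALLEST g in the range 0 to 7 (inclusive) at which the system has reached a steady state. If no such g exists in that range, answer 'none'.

Gen 0: 110111010
Gen 1 (rule 126): 111101111
Gen 2 (rule 89): 100101001
Gen 3 (rule 126): 111111111
Gen 4 (rule 89): 100000001
Gen 5 (rule 126): 110000011
Gen 6 (rule 89): 111111011
Gen 7 (rule 126): 100001111
Gen 8 (rule 89): 011101001
Gen 9 (rule 126): 110111111

Answer: none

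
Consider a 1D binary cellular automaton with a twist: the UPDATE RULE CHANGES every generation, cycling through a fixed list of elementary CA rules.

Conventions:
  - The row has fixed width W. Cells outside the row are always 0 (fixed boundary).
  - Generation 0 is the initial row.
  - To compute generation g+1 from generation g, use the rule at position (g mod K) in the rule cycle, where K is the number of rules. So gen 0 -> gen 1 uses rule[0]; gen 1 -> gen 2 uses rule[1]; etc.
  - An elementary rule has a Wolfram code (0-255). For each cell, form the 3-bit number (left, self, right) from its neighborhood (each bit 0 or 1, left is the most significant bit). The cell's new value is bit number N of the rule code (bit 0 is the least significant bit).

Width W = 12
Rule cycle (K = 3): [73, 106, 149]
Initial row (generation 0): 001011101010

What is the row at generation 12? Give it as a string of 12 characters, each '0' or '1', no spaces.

Gen 0: 001011101010
Gen 1 (rule 73): 100010100000
Gen 2 (rule 106): 000101000000
Gen 3 (rule 149): 110101111111
Gen 4 (rule 73): 110001000001
Gen 5 (rule 106): 110010000010
Gen 6 (rule 149): 001011111011
Gen 7 (rule 73): 100010001011
Gen 8 (rule 106): 000100010111
Gen 9 (rule 149): 110111010010
Gen 10 (rule 73): 110101000000
Gen 11 (rule 106): 111010000000
Gen 12 (rule 149): 010011111111

Answer: 010011111111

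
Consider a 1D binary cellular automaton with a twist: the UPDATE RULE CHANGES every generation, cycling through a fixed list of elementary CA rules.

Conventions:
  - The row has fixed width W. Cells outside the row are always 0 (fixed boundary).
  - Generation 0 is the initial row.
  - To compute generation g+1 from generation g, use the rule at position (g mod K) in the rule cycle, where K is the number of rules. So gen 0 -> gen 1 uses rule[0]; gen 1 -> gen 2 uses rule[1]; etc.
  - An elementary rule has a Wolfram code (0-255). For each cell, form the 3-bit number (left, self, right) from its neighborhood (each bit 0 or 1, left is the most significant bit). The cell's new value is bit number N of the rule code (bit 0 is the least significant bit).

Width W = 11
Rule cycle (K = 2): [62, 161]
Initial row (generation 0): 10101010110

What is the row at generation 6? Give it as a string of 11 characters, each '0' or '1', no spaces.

Answer: 10000100110

Derivation:
Gen 0: 10101010110
Gen 1 (rule 62): 11111111101
Gen 2 (rule 161): 01111111010
Gen 3 (rule 62): 11000000111
Gen 4 (rule 161): 00011110010
Gen 5 (rule 62): 00110001111
Gen 6 (rule 161): 10000100110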